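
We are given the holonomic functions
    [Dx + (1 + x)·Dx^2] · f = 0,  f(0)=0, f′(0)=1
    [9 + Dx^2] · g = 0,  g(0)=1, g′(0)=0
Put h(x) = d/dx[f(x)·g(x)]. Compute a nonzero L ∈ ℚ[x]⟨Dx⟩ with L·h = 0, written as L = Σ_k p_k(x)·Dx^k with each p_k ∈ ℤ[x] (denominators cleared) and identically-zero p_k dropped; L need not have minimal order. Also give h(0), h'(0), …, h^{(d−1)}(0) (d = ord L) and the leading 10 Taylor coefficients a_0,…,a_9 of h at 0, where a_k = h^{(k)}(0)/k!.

f: a_k = 0, 1, -1/2, 1/3, -1/4, 1/5, -1/6, 1/7, -1/8, 1/9, …
g: a_k = 1, 0, -9/2, 0, 27/8, 0, -81/80, 0, 729/4480, 0, …
Product ⇒ symmetric product L₀, ord ≤ 4.
Differentiate: ansatz ord ≤ ord L₀ ⇒ L.
L = (13743 + 107892·x + 319302·x^2 + 475308·x^3 + 381267·x^4 + 157464·x^5 + 26244·x^6) + (4104 + 24192·x + 53460·x^2 + 56700·x^3 + 29160·x^4 + 5832·x^5)·Dx + (4020 + 27828·x + 76770·x^2 + 109512·x^3 + 85698·x^4 + 34992·x^5 + 5832·x^6)·Dx^2 + (456 + 2688·x + 5940·x^2 + 6300·x^3 + 3240·x^4 + 648·x^5)·Dx^3 + (277 + 1760·x + 4588·x^2 + 6300·x^3 + 4815·x^4 + 1944·x^5 + 324·x^6)·Dx^4  (order 4).
h: a_k = 1, -1, -25/2, 8, 83/8, -35/8, -361/80, 23/10, -1271/4480, 643/896, …
ICs: h(0) = 1, h′(0) = -1, h′′(0) = -25, h′′′(0) = 48.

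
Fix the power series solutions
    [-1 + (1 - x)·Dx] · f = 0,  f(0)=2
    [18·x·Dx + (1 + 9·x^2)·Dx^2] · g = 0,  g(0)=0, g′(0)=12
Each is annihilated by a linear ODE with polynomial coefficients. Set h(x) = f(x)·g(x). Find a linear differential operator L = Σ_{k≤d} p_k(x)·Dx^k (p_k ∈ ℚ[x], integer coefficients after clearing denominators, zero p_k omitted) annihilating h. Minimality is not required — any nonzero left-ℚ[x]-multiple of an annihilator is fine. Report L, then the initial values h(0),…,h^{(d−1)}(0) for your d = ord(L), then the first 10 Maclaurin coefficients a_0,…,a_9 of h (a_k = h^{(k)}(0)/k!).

L = 18·x + (2 - 18·x + 36·x^2)·Dx + (-1 + x - 9·x^2 + 9·x^3)·Dx^2  (order 2).
h: a_k = 0, 24, 24, -48, -48, 1704/5, 1704/5, -75552/35, -75552/35, 536808/35, …
ICs: h(0) = 0, h′(0) = 24.

f: a_k = 2, 2, 2, 2, 2, 2, 2, 2, 2, 2, …
g: a_k = 0, 12, 0, -36, 0, 972/5, 0, -8748/7, 0, 8748, …
L₀ := L_f ⊗_s L_g (sym. prod.), ord ≤ 2.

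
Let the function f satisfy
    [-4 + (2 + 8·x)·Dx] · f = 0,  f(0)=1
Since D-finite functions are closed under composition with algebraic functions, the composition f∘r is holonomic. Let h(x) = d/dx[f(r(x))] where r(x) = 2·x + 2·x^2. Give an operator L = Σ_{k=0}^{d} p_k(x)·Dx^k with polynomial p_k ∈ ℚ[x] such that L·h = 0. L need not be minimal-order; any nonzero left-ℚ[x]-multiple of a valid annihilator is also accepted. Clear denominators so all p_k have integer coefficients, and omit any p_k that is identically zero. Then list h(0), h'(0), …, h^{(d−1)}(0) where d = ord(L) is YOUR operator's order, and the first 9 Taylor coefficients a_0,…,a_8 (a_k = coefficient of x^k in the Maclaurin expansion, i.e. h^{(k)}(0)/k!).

f: a_k = 1, 2, -2, 4, -10, 28, -84, 264, -858, …
f∘r: x↦r, Dx↦Dx/r' in L_f ⇒ L₀.
Differentiate: ansatz ord ≤ ord L₀ ⇒ L.
L = -2 + (-1 - 10·x - 24·x^2 - 16·x^3)·Dx  (order 1).
h: a_k = 4, -8, 48, -288, 1760, -10944, 68992, -439552, 2823552, …
ICs: h(0) = 4.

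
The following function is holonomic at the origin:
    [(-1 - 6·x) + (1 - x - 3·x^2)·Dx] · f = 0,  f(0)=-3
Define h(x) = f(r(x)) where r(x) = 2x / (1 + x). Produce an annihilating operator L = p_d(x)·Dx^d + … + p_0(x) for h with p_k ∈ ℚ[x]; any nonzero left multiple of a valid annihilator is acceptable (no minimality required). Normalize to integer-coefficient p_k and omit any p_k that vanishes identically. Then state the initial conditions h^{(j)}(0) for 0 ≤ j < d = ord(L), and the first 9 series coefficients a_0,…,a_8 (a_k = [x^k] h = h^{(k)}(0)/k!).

L = (2 + 26·x) + (-1 - x + 13·x^2 + 13·x^3)·Dx  (order 1).
h: a_k = -3, -6, -42, -78, -546, -1014, -7098, -13182, -92274, …
ICs: h(0) = -3.

f: a_k = -3, -3, -12, -21, -57, -120, -291, -651, -1524, …
L₀ from L_f via x↦r, Dx↦r'^{-1}Dx.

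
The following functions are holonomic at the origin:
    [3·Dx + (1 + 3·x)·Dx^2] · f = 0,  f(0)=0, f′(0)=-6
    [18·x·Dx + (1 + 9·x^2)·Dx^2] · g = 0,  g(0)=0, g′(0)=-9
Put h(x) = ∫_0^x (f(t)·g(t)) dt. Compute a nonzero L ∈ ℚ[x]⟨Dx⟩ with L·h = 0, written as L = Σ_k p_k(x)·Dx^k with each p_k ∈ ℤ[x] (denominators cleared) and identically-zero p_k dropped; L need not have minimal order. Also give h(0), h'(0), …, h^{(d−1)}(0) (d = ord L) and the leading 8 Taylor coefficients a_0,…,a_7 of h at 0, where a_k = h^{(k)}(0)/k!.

L = (648 + 3564·x + 19440·x^2 + 113724·x^3 + 262440·x^4 + 341172·x^5 + 236196·x^7)·Dx^2 + (162 + 3348·x + 24948·x^2 + 117612·x^3 + 396576·x^4 + 813564·x^5 + 918540·x^6 + 236196·x^7 + 826686·x^8)·Dx^3 + (36 + 576·x + 5184·x^2 + 25272·x^3 + 87480·x^4 + 227448·x^5 + 419904·x^6 + 472392·x^7 + 236196·x^8 + 472392·x^9)·Dx^4 + (5 + 54·x + 333·x^2 + 1512·x^3 + 5346·x^4 + 14580·x^5 + 30618·x^6 + 52488·x^7 + 59049·x^8 + 39366·x^9 + 59049·x^10)·Dx^5  (order 5).
h: a_k = 0, 0, 0, 18, -81/4, 0, -81/4, 6318/35, …
ICs: h(0) = 0, h′(0) = 0, h′′(0) = 0, h′′′(0) = 108, h′′′′(0) = -486.

f: a_k = 0, -6, 9, -18, 81/2, -486/5, 243, -4374/7, …
g: a_k = 0, -9, 0, 27, 0, -729/5, 0, 6561/7, …
h₀=f·g: eliminate ⇒ L₀, order ≤ 2·2.
∫: right-multiply L₀ by Dx.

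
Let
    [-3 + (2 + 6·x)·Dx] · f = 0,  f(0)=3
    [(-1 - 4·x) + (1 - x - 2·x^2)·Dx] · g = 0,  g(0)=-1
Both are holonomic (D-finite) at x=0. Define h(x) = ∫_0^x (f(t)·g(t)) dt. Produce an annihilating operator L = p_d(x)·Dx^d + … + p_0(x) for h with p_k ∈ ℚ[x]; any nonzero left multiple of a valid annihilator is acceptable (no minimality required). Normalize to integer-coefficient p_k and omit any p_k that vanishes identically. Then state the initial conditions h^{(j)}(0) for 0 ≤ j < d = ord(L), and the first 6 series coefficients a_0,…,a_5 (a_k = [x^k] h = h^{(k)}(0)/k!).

f: a_k = 3, 9/2, -27/8, 81/16, -1215/128, 5103/256, …
g: a_k = -1, -1, -3, -5, -11, -21, …
L₀ := L_f ⊗_s L_g (sym. prod.), ord ≤ 1.
h=∫h₀ ⇒ L = L₀·Dx.
L = (5 + 11·x + 18·x^2)·Dx + (-2 - 4·x + 10·x^2 + 12·x^3)·Dx^2  (order 2).
h: a_k = 0, -3, -15/4, -27/8, -483/64, -5241/640, …
ICs: h(0) = 0, h′(0) = -3.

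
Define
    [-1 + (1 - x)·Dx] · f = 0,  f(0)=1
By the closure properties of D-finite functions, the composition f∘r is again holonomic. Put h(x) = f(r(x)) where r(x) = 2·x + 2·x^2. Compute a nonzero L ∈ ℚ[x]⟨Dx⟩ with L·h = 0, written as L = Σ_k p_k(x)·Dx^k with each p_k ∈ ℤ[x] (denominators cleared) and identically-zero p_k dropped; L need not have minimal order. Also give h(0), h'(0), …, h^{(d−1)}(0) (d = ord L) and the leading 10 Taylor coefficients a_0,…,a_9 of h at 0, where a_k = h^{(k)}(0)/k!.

L = (2 + 4·x) + (-1 + 2·x + 2·x^2)·Dx  (order 1).
h: a_k = 1, 2, 6, 16, 44, 120, 328, 896, 2448, 6688, …
ICs: h(0) = 1.

f: a_k = 1, 1, 1, 1, 1, 1, 1, 1, 1, 1, …
L₀ from L_f via x↦r, Dx↦r'^{-1}Dx.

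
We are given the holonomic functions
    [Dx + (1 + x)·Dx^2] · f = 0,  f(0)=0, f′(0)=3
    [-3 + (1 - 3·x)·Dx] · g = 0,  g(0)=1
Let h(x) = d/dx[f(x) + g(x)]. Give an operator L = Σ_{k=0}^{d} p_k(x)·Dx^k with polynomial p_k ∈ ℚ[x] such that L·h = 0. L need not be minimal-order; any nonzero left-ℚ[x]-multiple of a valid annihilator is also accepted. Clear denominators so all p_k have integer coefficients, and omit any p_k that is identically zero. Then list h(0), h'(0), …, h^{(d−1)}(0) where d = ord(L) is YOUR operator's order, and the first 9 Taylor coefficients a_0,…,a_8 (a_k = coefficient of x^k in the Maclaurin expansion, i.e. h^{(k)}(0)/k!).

L = (-66 - 18·x) + (-52 - 120·x - 36·x^2)·Dx + (7 - 11·x - 27·x^2 - 9·x^3)·Dx^2  (order 2).
h: a_k = 6, 15, 84, 321, 1218, 4371, 15312, 52485, 177150, …
ICs: h(0) = 6, h′(0) = 15.

f: a_k = 0, 3, -3/2, 1, -3/4, 3/5, -1/2, 3/7, -3/8, …
g: a_k = 1, 3, 9, 27, 81, 243, 729, 2187, 6561, …
Weyl lclm of L_f,L_g ⇒ L₀ (ord ≤ 3).
Derive L from L₀ (diff closure).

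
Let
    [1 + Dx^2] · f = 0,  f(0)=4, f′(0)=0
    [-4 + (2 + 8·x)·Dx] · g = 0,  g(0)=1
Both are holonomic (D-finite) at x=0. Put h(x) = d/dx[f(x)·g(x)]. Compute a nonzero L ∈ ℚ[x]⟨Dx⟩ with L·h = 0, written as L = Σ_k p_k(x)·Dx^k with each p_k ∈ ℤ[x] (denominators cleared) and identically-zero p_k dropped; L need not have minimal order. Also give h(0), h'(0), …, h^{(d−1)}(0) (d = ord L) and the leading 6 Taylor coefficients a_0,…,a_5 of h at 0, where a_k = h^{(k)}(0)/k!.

f: a_k = 4, 0, -2, 0, 1/6, 0, …
g: a_k = 1, 2, -2, 4, -10, 28, …
Sym-product of L_f,L_g gives L₀ (≤ ord 2).
Derive L from L₀ (diff closure).
L = (-7 + 336·x + 736·x^2 + 256·x^3 + 256·x^4) + (44 + 144·x - 192·x^2 - 256·x^3)·Dx + (13 + 112·x + 288·x^2 + 256·x^3 + 256·x^4)·Dx^2  (order 2).
h: a_k = 8, -20, 36, -430/3, 1565/3, -56941/30, …
ICs: h(0) = 8, h′(0) = -20.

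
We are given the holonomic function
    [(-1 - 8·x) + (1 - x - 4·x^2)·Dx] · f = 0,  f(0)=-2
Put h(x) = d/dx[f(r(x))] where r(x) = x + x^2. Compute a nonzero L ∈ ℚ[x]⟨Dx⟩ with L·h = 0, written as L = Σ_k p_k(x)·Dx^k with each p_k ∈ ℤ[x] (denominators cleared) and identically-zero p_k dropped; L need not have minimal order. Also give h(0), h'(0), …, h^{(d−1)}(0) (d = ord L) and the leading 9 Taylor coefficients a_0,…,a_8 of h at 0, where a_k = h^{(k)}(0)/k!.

f: a_k = -2, -2, -10, -18, -58, -130, -362, -882, -2330, …
Substitute x→r, Dx→(1/r')Dx; clear ⇒ L₀.
h=h₀': d/dx-closure on L₀ ⇒ L.
L = (12 + 78·x + 246·x^2 + 656·x^3 + 1128·x^4 + 960·x^5 + 320·x^6) + (-1 - 9·x - 9·x^2 + 66·x^3 + 220·x^4 + 312·x^5 + 224·x^6 + 64·x^7)·Dx  (order 1).
h: a_k = -2, -24, -114, -488, -2080, -8268, -32102, -122336, -458190, …
ICs: h(0) = -2.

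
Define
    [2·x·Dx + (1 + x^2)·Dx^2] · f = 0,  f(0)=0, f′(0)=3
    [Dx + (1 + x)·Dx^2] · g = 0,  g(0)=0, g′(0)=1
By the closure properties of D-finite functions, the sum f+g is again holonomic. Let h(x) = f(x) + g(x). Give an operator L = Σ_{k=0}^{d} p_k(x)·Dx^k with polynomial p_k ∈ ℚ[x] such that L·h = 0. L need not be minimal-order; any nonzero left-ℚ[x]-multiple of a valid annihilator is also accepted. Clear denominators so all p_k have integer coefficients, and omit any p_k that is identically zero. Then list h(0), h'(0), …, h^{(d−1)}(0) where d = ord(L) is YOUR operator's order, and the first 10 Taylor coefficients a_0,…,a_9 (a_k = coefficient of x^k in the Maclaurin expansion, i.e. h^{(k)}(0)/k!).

f: a_k = 0, 3, 0, -1, 0, 3/5, 0, -3/7, 0, 1/3, …
g: a_k = 0, 1, -1/2, 1/3, -1/4, 1/5, -1/6, 1/7, -1/8, 1/9, …
L₀ := lclm(L_f,L_g); ord L₀ ≤ 2+2.
L = (-2 - 6·x + 6·x^2 + 2·x^3)·Dx + (-4 - 4·x + 12·x^3 + 4·x^4)·Dx^2 + (-1 + x + 2·x^2 + 2·x^3 + 3·x^4 + x^5)·Dx^3  (order 3).
h: a_k = 0, 4, -1/2, -2/3, -1/4, 4/5, -1/6, -2/7, -1/8, 4/9, …
ICs: h(0) = 0, h′(0) = 4, h′′(0) = -1.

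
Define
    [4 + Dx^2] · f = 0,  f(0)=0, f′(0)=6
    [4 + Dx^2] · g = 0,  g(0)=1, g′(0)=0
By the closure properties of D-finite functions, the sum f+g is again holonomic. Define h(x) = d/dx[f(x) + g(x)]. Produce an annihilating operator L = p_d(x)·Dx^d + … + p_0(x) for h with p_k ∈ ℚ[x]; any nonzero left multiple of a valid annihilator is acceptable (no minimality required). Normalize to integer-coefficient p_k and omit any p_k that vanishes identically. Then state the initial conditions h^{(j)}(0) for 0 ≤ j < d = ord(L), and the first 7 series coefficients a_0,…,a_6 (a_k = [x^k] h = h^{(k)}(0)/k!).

L = 4 + Dx^2  (order 2).
h: a_k = 6, -4, -12, 8/3, 4, -8/15, -8/15, …
ICs: h(0) = 6, h′(0) = -4.

f: a_k = 0, 6, 0, -4, 0, 4/5, 0, …
g: a_k = 1, 0, -2, 0, 2/3, 0, -4/45, …
h₀=f+g: left-lcm gives L₀, ord ≤ 4.
Differentiate: ansatz ord ≤ ord L₀ ⇒ L.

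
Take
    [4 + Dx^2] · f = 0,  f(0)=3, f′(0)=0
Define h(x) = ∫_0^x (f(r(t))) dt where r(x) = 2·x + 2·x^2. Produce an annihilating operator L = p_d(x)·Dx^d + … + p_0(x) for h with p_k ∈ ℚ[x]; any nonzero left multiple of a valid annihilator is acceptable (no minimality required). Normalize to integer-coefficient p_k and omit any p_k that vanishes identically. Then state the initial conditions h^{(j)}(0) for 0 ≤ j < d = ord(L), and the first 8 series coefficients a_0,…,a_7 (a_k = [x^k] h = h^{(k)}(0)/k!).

L = (16 + 96·x + 192·x^2 + 128·x^3)·Dx - 2·Dx^2 + (1 + 2·x)·Dx^3  (order 3).
h: a_k = 0, 3, 0, -8, -12, 8/5, 64/3, 2624/105, …
ICs: h(0) = 0, h′(0) = 3, h′′(0) = 0.

f: a_k = 3, 0, -6, 0, 2, 0, -4/15, 0, …
Substitute x→r, Dx→(1/r')Dx; clear ⇒ L₀.
∫: right-multiply L₀ by Dx.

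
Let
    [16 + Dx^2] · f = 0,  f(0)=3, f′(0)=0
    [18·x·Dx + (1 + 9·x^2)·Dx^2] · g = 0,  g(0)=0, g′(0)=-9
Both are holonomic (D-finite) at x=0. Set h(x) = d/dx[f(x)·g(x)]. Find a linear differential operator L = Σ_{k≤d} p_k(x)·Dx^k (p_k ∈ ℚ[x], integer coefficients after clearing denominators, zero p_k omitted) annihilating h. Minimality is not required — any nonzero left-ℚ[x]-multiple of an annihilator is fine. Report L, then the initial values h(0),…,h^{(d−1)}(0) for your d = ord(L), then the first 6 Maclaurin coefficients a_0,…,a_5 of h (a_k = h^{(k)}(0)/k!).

L = (524992 + 14103936·x^2 + 183342528·x^4 + 608394240·x^6 + 1431032832·x^8 + 3627970560·x^10 + 8707129344·x^12) + (314208·x + 11036736·x^3 + 108591840·x^5 + 419904000·x^7 + 1209323520·x^9 + 2176782336·x^11)·Dx + (38012 + 1098792·x^2 + 14837580·x^4 + 64186992·x^6 + 209112192·x^8 + 589545216·x^10 + 1088391168·x^12)·Dx^2 + (19638·x + 689796·x^3 + 6786990·x^5 + 26244000·x^7 + 75582720·x^9 + 136048896·x^11)·Dx^3 + (325 + 13581·x^2 + 211167·x^4 + 1635147·x^6 + 7479540·x^8 + 22674816·x^10 + 34012224·x^12)·Dx^4  (order 4).
h: a_k = -27, 0, 891, 0, -6867, 0, …
ICs: h(0) = -27, h′(0) = 0, h′′(0) = 1782, h′′′(0) = 0.

f: a_k = 3, 0, -24, 0, 32, 0, …
g: a_k = 0, -9, 0, 27, 0, -729/5, …
Sym-product of L_f,L_g gives L₀ (≤ ord 4).
Differentiate: ansatz ord ≤ ord L₀ ⇒ L.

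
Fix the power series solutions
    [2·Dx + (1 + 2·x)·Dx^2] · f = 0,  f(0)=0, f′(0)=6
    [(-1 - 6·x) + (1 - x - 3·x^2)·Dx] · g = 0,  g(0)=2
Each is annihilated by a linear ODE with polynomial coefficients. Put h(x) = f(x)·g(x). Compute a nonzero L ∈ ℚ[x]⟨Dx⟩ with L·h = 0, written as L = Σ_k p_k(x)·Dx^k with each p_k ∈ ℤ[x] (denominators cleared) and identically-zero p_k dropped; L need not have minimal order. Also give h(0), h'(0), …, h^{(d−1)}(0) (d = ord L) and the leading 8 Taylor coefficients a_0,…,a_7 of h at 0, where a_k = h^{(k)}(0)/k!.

L = (8 + 24·x) + (18·x + 30·x^2)·Dx + (-1 - x + 5·x^2 + 6·x^3)·Dx^2  (order 2).
h: a_k = 0, 12, 0, 52, 28, 1112/5, 1212/5, 35676/35, …
ICs: h(0) = 0, h′(0) = 12.

f: a_k = 0, 6, -6, 8, -12, 96/5, -32, 384/7, …
g: a_k = 2, 2, 8, 14, 38, 80, 194, 434, …
h₀=f·g: eliminate ⇒ L₀, order ≤ 2·1.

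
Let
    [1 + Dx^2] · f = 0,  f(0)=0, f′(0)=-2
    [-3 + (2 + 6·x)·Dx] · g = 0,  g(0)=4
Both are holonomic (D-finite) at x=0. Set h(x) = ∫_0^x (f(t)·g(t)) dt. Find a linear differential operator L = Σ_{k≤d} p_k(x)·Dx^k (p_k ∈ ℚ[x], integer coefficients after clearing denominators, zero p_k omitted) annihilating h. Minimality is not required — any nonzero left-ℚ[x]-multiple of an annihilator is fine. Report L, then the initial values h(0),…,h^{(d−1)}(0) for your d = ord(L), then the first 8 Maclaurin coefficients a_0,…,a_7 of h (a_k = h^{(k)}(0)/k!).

L = (31 + 24·x + 36·x^2)·Dx + (-12 - 36·x)·Dx^2 + (4 + 24·x + 36·x^2)·Dx^3  (order 3).
h: a_k = 0, 0, -4, -4, 31/12, -23/10, 5699/1440, -8161/1120, …
ICs: h(0) = 0, h′(0) = 0, h′′(0) = -8.

f: a_k = 0, -2, 0, 1/3, 0, -1/60, 0, 1/2520, …
g: a_k = 4, 6, -9/2, 27/4, -405/32, 1701/64, -15309/256, 72171/512, …
L₀ := L_f ⊗_s L_g (sym. prod.), ord ≤ 2.
∫: right-multiply L₀ by Dx.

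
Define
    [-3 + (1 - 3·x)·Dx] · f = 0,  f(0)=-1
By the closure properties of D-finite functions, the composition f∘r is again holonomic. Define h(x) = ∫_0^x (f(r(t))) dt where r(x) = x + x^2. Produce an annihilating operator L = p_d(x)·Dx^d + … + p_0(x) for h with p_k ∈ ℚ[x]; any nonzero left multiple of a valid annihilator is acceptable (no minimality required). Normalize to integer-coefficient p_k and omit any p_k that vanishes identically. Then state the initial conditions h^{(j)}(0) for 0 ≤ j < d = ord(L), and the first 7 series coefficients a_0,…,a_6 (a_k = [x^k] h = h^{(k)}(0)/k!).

f: a_k = -1, -3, -9, -27, -81, -243, -729, …
f∘r: x↦r, Dx↦Dx/r' in L_f ⇒ L₀.
h=∫₀ˣh₀: take L = L₀·Dx.
L = (3 + 6·x)·Dx + (-1 + 3·x + 3·x^2)·Dx^2  (order 2).
h: a_k = 0, -1, -3/2, -4, -45/4, -171/5, -108, …
ICs: h(0) = 0, h′(0) = -1.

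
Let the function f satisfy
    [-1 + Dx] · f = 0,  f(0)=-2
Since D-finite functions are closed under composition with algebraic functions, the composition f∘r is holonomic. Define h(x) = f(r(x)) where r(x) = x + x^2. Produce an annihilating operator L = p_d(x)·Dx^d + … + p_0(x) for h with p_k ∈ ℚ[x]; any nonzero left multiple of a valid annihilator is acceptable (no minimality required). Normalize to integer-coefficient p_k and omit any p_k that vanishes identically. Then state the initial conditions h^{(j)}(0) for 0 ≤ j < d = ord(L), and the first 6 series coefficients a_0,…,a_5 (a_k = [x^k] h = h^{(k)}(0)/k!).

f: a_k = -2, -2, -1, -1/3, -1/12, -1/60, …
L₀ from L_f via x↦r, Dx↦r'^{-1}Dx.
L = (-1 - 2·x) + Dx  (order 1).
h: a_k = -2, -2, -3, -7/3, -25/12, -27/20, …
ICs: h(0) = -2.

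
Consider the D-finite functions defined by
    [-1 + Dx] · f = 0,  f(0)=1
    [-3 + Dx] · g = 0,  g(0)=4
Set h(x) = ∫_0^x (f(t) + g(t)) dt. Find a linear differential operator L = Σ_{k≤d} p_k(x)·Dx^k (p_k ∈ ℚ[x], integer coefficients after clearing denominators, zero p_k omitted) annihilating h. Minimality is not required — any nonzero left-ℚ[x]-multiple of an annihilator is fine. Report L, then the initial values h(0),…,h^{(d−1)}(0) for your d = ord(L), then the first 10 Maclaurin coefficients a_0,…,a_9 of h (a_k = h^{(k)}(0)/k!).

f: a_k = 1, 1, 1/2, 1/6, 1/24, 1/120, 1/720, 1/5040, 1/40320, 1/362880, …
g: a_k = 4, 12, 18, 18, 27/2, 81/10, 81/20, 243/140, 729/1120, 243/1120, …
Sum ⇒ L₀ = lclm(L_f,L_g) in ℚ(x)⟨Dx⟩.
Integrate: L := L₀·Dx.
L = 3·Dx - 4·Dx^2 + Dx^3  (order 3).
h: a_k = 0, 5, 13/2, 37/6, 109/24, 65/24, 973/720, 2917/5040, 8749/40320, 5249/72576, …
ICs: h(0) = 0, h′(0) = 5, h′′(0) = 13.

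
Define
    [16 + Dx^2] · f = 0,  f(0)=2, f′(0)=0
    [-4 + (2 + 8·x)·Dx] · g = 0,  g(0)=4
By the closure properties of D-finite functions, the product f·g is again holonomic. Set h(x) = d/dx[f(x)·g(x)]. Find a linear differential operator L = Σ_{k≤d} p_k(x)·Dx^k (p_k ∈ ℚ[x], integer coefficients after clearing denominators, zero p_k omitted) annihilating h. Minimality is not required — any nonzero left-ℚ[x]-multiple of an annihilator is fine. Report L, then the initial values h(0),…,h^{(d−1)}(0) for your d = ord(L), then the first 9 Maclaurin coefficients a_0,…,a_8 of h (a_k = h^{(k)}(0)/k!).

f: a_k = 2, 0, -16, 0, 64/3, 0, -512/45, 0, 1024/315, …
g: a_k = 4, 8, -8, 16, -40, 112, -336, 1056, -3432, …
h₀=f·g: eliminate ⇒ L₀, order ≤ 2·1.
h₀' ⇒ L via d/dx closure of L₀.
L = (212 + 2304·x + 8704·x^2 + 16384·x^3 + 16384·x^4) + (-4 - 144·x - 768·x^2 - 1024·x^3)·Dx + (7 + 88·x + 432·x^2 + 1024·x^3 + 1024·x^4)·Dx^2  (order 2).
h: a_k = 16, -160, -288, 1600/3, 2080/3, -22336/15, 179648/45, -5638016/315, 2588448/35, …
ICs: h(0) = 16, h′(0) = -160.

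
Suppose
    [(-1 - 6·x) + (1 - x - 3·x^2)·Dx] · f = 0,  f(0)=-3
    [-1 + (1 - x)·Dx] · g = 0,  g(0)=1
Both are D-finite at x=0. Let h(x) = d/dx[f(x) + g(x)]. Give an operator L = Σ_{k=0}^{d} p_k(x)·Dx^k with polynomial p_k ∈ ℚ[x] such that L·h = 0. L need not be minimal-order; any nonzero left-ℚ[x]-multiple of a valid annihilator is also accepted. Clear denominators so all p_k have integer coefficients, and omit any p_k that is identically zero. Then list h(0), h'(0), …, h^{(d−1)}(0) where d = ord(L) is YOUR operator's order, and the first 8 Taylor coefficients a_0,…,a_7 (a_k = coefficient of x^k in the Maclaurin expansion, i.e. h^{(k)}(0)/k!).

f: a_k = -3, -3, -12, -21, -57, -120, -291, -651, …
g: a_k = 1, 1, 1, 1, 1, 1, 1, 1, …
h₀=f+g: left-lcm gives L₀, ord ≤ 2.
h=h₀': d/dx-closure on L₀ ⇒ L.
L = (-6 - 72·x - 216·x^3 + 54·x^4) + (6 + 30·x - 18·x^2 + 72·x^3 - 207·x^4 + 54·x^5)·Dx + (-1 + 2·x - 7·x^2 + 18·x^3 + 12·x^4 - 33·x^5 + 9·x^6)·Dx^2  (order 2).
h: a_k = -2, -22, -60, -224, -595, -1740, -4550, -12184, …
ICs: h(0) = -2, h′(0) = -22.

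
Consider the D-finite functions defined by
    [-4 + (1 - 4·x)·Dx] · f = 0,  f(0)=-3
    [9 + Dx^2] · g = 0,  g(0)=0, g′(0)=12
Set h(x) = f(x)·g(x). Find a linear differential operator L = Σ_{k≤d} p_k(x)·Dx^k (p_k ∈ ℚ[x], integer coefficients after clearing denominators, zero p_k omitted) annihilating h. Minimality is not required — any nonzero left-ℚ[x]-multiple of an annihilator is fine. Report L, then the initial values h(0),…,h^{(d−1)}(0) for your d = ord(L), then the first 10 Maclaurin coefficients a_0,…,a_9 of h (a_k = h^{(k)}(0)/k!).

L = (-9 + 36·x) + 8·Dx + (-1 + 4·x)·Dx^2  (order 2).
h: a_k = 0, -36, -144, -522, -2088, -83763/10, -167526/5, -18762183/140, -18762183/35, -2401560153/1120, …
ICs: h(0) = 0, h′(0) = -36.

f: a_k = -3, -12, -48, -192, -768, -3072, -12288, -49152, -196608, -786432, …
g: a_k = 0, 12, 0, -18, 0, 81/10, 0, -243/140, 0, 243/1120, …
Product ⇒ symmetric product L₀, ord ≤ 2.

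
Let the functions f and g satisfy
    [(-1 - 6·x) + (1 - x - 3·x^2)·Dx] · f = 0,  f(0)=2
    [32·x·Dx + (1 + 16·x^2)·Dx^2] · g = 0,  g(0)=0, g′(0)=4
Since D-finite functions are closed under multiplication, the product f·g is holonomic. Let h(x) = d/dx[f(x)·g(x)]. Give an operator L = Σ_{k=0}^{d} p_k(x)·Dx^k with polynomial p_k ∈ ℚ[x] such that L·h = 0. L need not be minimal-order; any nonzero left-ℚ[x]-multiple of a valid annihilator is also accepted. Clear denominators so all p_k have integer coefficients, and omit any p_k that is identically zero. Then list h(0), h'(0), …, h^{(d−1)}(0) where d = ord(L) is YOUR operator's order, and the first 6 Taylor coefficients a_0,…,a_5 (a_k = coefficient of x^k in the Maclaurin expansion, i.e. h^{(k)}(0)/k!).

f: a_k = 2, 2, 8, 14, 38, 80, …
g: a_k = 0, 4, 0, -64/3, 0, 1024/5, …
Product ⇒ symmetric product L₀, ord ≤ 2.
h=h₀': d/dx-closure on L₀ ⇒ L.
L = (-74 + 8736·x^2 + 18432·x^3 + 82944·x^4) + (25 + 182·x - 48·x^2 + 96·x^3 + 18432·x^4 + 55296·x^5)·Dx + (-3 - 13·x - 167·x^2 - 16·x^3 - 1472·x^4 + 3072·x^5 + 6912·x^6)·Dx^2  (order 2).
h: a_k = 8, 16, -32, 160/3, 5864/3, 12928/5, …
ICs: h(0) = 8, h′(0) = 16.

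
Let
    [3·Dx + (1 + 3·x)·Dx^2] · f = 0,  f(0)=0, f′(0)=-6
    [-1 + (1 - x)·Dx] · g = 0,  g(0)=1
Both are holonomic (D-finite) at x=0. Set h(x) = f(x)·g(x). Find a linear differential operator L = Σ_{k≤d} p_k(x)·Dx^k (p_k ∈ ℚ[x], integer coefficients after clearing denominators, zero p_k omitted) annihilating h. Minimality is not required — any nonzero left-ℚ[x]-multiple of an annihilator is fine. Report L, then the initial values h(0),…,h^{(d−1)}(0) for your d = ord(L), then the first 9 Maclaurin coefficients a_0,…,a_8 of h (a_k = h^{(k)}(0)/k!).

L = 3 + (-1 + 9·x)·Dx + (-1 - 2·x + 3·x^2)·Dx^2  (order 2).
h: a_k = 0, -6, 3, -15, 51/2, -717/10, 1713/10, -31749/70, 166137/140, …
ICs: h(0) = 0, h′(0) = -6.

f: a_k = 0, -6, 9, -18, 81/2, -486/5, 243, -4374/7, 6561/4, …
g: a_k = 1, 1, 1, 1, 1, 1, 1, 1, 1, …
f·g: L₀ = L_f ⊗_s L_g, ord ≤ 2·1.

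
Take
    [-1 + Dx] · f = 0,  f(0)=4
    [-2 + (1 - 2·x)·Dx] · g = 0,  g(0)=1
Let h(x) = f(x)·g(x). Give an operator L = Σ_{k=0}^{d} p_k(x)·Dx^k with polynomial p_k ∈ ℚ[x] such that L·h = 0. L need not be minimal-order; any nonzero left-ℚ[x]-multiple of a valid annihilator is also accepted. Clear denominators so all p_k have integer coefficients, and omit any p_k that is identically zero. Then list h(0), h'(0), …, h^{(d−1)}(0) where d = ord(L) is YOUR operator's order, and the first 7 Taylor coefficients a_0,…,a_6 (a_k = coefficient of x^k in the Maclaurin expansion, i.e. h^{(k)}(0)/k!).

f: a_k = 4, 4, 2, 2/3, 1/6, 1/30, 1/180, …
g: a_k = 1, 2, 4, 8, 16, 32, 64, …
h₀=f·g: eliminate ⇒ L₀, order ≤ 1·1.
L = (3 - 2·x) + (-1 + 2·x)·Dx  (order 1).
h: a_k = 4, 12, 26, 158/3, 211/2, 6331/30, 75973/180, …
ICs: h(0) = 4.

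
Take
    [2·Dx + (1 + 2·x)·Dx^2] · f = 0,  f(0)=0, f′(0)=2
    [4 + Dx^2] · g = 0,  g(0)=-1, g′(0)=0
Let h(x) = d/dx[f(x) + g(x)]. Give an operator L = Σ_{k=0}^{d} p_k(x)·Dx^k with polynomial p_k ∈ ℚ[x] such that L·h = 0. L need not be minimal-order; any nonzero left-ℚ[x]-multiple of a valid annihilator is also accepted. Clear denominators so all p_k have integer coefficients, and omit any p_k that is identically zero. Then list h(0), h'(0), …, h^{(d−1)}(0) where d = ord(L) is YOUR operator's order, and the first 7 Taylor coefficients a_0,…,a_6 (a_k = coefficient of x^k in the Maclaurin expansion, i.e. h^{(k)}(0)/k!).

f: a_k = 0, 2, -2, 8/3, -4, 32/5, -32/3, …
g: a_k = -1, 0, 2, 0, -2/3, 0, 4/45, …
h₀=f+g: left-lcm gives L₀, ord ≤ 4.
h₀' ⇒ L via d/dx closure of L₀.
L = (56 + 32·x + 32·x^2) + (12 + 40·x + 48·x^2 + 32·x^3)·Dx + (14 + 8·x + 8·x^2)·Dx^2 + (3 + 10·x + 12·x^2 + 8·x^3)·Dx^3  (order 3).
h: a_k = 2, 0, 8, -56/3, 32, -952/15, 128, …
ICs: h(0) = 2, h′(0) = 0, h′′(0) = 16.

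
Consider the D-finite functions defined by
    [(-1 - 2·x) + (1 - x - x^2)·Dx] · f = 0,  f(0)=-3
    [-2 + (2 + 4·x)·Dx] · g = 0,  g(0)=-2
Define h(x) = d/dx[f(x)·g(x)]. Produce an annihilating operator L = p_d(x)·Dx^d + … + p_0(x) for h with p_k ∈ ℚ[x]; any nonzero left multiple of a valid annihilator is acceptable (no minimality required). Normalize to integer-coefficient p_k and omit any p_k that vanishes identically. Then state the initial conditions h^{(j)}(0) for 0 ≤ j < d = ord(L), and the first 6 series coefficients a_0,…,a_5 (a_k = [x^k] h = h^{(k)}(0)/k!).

L = (5 + 30·x + 45·x^2 + 30·x^3 + 15·x^4) + (-2 - 5·x + 10·x^3 + 15·x^4 + 6·x^5)·Dx  (order 1).
h: a_k = 12, 30, 90, 165, 765/2, 2637/4, …
ICs: h(0) = 12.

f: a_k = -3, -3, -6, -9, -15, -24, …
g: a_k = -2, -2, 1, -1, 5/4, -7/4, …
Product ⇒ symmetric product L₀, ord ≤ 1.
Derive L from L₀ (diff closure).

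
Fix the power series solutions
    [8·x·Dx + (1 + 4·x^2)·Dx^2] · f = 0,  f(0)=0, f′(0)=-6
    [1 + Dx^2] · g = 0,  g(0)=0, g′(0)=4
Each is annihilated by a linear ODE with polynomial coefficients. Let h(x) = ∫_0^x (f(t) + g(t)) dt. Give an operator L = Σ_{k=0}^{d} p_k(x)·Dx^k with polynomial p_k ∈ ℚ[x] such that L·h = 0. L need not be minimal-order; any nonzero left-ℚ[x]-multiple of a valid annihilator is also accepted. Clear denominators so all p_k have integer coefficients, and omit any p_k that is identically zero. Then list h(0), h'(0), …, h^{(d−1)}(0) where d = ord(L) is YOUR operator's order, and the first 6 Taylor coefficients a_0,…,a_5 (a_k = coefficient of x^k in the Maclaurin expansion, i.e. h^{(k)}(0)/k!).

L = (-376·x + 1600·x^3 + 128·x^5)·Dx^2 + (-7 + 76·x^2 + 432·x^4 + 64·x^6)·Dx^3 + (-376·x + 1600·x^3 + 128·x^5)·Dx^4 + (-7 + 76·x^2 + 432·x^4 + 64·x^6)·Dx^5  (order 5).
h: a_k = 0, 0, -1, 0, 11/6, 0, …
ICs: h(0) = 0, h′(0) = 0, h′′(0) = -2, h′′′(0) = 0, h′′′′(0) = 44.

f: a_k = 0, -6, 0, 8, 0, -96/5, …
g: a_k = 0, 4, 0, -2/3, 0, 1/30, …
L₀ := lclm(L_f,L_g); ord L₀ ≤ 2+2.
∫: right-multiply L₀ by Dx.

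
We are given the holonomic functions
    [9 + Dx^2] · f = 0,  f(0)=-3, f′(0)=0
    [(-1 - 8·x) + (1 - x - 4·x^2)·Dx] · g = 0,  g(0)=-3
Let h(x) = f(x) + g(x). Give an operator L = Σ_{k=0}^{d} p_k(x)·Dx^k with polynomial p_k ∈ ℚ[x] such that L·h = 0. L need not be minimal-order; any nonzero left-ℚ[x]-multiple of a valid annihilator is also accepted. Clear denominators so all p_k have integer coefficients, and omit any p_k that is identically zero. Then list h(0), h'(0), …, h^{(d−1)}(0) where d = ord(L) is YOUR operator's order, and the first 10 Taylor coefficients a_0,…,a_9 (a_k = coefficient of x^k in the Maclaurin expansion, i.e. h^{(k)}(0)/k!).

f: a_k = -3, 0, 27/2, 0, -81/8, 0, 243/80, 0, -2187/4480, 0, …
g: a_k = -3, -3, -15, -27, -87, -195, -543, -1323, -3495, -8787, …
Sum ⇒ L₀ = lclm(L_f,L_g) in ℚ(x)⟨Dx⟩.
L = (-567 - 4806·x - 3321·x^2 - 9936·x^3 - 6480·x^4 - 10368·x^5) + (171 - 117·x - 441·x^2 + 135·x^3 - 540·x^4 - 3888·x^5 - 5184·x^6)·Dx + (-63 - 534·x - 369·x^2 - 1104·x^3 - 720·x^4 - 1152·x^5)·Dx^2 + (19 - 13·x - 49·x^2 + 15·x^3 - 60·x^4 - 432·x^5 - 576·x^6)·Dx^3  (order 3).
h: a_k = -6, -3, -3/2, -27, -777/8, -195, -43197/80, -1323, -15659787/4480, -8787, …
ICs: h(0) = -6, h′(0) = -3, h′′(0) = -3.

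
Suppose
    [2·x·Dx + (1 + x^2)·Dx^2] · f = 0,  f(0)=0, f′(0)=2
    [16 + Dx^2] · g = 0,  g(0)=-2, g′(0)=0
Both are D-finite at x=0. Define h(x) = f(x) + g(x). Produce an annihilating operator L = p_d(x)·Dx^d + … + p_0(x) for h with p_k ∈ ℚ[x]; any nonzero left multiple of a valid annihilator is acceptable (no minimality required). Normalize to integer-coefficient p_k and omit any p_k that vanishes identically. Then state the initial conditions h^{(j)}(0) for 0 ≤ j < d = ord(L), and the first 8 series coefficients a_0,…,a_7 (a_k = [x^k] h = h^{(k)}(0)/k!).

f: a_k = 0, 2, 0, -2/3, 0, 2/5, 0, -2/7, …
g: a_k = -2, 0, 16, 0, -64/3, 0, 512/45, 0, …
f+g: L₀ = lclm(L_f,L_g), ord ≤ 2+2.
L = (64·x + 704·x^3 + 256·x^5)·Dx + (112 + 416·x^2 + 432·x^4 + 128·x^6)·Dx^2 + (4·x + 44·x^3 + 16·x^5)·Dx^3 + (7 + 26·x^2 + 27·x^4 + 8·x^6)·Dx^4  (order 4).
h: a_k = -2, 2, 16, -2/3, -64/3, 2/5, 512/45, -2/7, …
ICs: h(0) = -2, h′(0) = 2, h′′(0) = 32, h′′′(0) = -4.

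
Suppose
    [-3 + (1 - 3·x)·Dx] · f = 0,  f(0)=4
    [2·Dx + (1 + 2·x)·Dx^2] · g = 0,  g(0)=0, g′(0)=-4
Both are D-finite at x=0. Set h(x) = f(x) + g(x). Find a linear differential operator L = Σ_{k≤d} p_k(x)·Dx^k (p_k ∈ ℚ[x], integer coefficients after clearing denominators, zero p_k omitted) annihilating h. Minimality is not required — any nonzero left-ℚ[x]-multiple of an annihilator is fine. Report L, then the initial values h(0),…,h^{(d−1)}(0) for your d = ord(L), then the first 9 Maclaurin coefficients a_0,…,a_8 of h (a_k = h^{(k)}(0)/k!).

L = (78 + 36·x)·Dx + (23 + 132·x + 72·x^2)·Dx^2 + (-4 + x + 27·x^2 + 18·x^3)·Dx^3  (order 3).
h: a_k = 4, 8, 40, 308/3, 332, 4796/5, 8812/3, 60980/7, 26308, …
ICs: h(0) = 4, h′(0) = 8, h′′(0) = 80.

f: a_k = 4, 12, 36, 108, 324, 972, 2916, 8748, 26244, …
g: a_k = 0, -4, 4, -16/3, 8, -64/5, 64/3, -256/7, 64, …
Weyl lclm of L_f,L_g ⇒ L₀ (ord ≤ 3).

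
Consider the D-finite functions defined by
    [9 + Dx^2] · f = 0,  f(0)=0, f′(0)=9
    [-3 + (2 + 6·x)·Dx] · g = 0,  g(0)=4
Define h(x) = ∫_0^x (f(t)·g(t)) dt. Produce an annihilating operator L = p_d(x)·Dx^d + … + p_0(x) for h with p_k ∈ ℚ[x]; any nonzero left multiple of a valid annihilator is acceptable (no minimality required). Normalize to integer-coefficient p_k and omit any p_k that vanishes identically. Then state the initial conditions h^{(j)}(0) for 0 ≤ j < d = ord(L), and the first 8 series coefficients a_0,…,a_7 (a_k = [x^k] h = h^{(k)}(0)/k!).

L = (63 + 216·x + 324·x^2)·Dx + (-12 - 36·x)·Dx^2 + (4 + 24·x + 36·x^2)·Dx^3  (order 3).
h: a_k = 0, 0, 18, 18, -189/8, -81/20, -1539/320, 59049/2240, …
ICs: h(0) = 0, h′(0) = 0, h′′(0) = 36.

f: a_k = 0, 9, 0, -27/2, 0, 243/40, 0, -729/560, …
g: a_k = 4, 6, -9/2, 27/4, -405/32, 1701/64, -15309/256, 72171/512, …
Sym-product of L_f,L_g gives L₀ (≤ ord 2).
h=∫h₀ ⇒ L = L₀·Dx.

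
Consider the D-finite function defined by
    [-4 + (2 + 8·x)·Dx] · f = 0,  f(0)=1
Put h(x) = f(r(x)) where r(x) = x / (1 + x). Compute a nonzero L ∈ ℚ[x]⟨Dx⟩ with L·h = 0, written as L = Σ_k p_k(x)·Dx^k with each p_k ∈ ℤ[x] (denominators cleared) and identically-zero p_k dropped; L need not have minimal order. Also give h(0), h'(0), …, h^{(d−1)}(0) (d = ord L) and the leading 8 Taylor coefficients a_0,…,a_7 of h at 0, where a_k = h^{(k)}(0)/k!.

f: a_k = 1, 2, -2, 4, -10, 28, -84, 264, …
L₀ from L_f via x↦r, Dx↦r'^{-1}Dx.
L = -2 + (1 + 6·x + 5·x^2)·Dx  (order 1).
h: a_k = 1, 2, -4, 10, -30, 102, -376, 1462, …
ICs: h(0) = 1.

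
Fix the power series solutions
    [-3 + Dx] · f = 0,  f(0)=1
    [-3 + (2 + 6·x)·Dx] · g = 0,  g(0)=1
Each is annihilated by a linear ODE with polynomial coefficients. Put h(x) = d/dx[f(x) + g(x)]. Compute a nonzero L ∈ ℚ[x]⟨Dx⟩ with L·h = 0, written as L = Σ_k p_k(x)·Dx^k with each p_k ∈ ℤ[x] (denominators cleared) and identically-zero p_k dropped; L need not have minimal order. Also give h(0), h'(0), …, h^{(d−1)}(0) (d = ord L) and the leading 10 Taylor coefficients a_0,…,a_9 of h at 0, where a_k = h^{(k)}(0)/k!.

L = (-15 - 18·x) + (-1 - 24·x - 36·x^2)·Dx + (2 + 10·x + 12·x^2)·Dx^2  (order 2).
h: a_k = 9/2, 27/4, 297/16, 27/32, 11097/256, -214083/2560, 2557089/10240, -98326791/143360, 4434223419/2293760, -25120174329/4587520, …
ICs: h(0) = 9/2, h′(0) = 27/4.

f: a_k = 1, 3, 9/2, 9/2, 27/8, 81/40, 81/80, 243/560, 729/4480, 243/4480, …
g: a_k = 1, 3/2, -9/8, 27/16, -405/128, 1701/256, -15309/1024, 72171/2048, -2814669/32768, 14073345/65536, …
Sum ⇒ L₀ = lclm(L_f,L_g) in ℚ(x)⟨Dx⟩.
h₀' ⇒ L via d/dx closure of L₀.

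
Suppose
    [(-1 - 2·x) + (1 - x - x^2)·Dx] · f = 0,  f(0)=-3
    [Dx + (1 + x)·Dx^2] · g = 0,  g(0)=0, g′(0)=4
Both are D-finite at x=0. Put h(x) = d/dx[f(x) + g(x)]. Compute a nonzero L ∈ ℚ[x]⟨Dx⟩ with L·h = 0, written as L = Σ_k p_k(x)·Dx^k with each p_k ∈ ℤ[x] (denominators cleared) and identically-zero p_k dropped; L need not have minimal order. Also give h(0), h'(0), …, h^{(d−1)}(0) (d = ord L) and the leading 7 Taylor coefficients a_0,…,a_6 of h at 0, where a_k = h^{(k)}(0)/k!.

L = (26 + 70·x + 76·x^2 + 36·x^3 + 12·x^4) + (16 + 84·x + 160·x^2 + 144·x^3 + 74·x^4 + 20·x^5)·Dx + (-5 - 11·x + x^2 + 23·x^3 + 29·x^4 + 17·x^5 + 4·x^6)·Dx^2  (order 2).
h: a_k = 1, -16, -23, -64, -116, -238, -437, …
ICs: h(0) = 1, h′(0) = -16.

f: a_k = -3, -3, -6, -9, -15, -24, -39, …
g: a_k = 0, 4, -2, 4/3, -1, 4/5, -2/3, …
Sum ⇒ L₀ = lclm(L_f,L_g) in ℚ(x)⟨Dx⟩.
Differentiate: ansatz ord ≤ ord L₀ ⇒ L.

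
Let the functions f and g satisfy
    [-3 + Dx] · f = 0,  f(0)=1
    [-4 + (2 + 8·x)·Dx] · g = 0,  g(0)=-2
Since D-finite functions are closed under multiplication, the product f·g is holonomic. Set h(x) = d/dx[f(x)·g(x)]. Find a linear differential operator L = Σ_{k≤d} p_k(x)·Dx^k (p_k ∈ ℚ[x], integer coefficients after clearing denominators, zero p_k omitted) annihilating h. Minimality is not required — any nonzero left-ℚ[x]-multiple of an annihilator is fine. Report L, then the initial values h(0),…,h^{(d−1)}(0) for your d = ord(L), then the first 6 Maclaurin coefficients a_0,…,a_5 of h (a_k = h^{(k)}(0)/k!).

L = (17 + 120·x + 144·x^2) + (-5 - 32·x - 48·x^2)·Dx  (order 1).
h: a_k = -10, -34, -69, -43, -631/4, 1377/4, …
ICs: h(0) = -10.

f: a_k = 1, 3, 9/2, 9/2, 27/8, 81/40, …
g: a_k = -2, -4, 4, -8, 20, -56, …
Product ⇒ symmetric product L₀, ord ≤ 1.
h₀' ⇒ L via d/dx closure of L₀.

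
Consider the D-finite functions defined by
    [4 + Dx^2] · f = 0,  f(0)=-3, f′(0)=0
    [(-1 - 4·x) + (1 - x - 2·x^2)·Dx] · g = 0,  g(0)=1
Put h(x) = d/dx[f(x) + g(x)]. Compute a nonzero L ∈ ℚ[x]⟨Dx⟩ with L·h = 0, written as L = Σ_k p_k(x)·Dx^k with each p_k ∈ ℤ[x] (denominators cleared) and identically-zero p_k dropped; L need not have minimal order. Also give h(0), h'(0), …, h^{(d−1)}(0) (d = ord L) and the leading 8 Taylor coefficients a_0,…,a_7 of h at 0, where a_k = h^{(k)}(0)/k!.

f: a_k = -3, 0, 6, 0, -2, 0, 4/15, 0, …
g: a_k = 1, 1, 3, 5, 11, 21, 43, 85, …
Sum ⇒ L₀ = lclm(L_f,L_g) in ℚ(x)⟨Dx⟩.
h=h₀': d/dx-closure on L₀ ⇒ L.
L = (576 + 2400·x + 5616·x^2 + 3360·x^3 + 3840·x^4 + 1152·x^5 + 768·x^6) + (-68 - 236·x + 240·x^2 + 488·x^3 + 560·x^4 + 672·x^5 + 448·x^6 + 256·x^7)·Dx + (144 + 600·x + 1404·x^2 + 840·x^3 + 960·x^4 + 288·x^5 + 192·x^6)·Dx^2 + (-17 - 59·x + 60·x^2 + 122·x^3 + 140·x^4 + 168·x^5 + 112·x^6 + 64·x^7)·Dx^3  (order 3).
h: a_k = 1, 18, 15, 36, 105, 1298/5, 595, 143624/105, …
ICs: h(0) = 1, h′(0) = 18, h′′(0) = 30.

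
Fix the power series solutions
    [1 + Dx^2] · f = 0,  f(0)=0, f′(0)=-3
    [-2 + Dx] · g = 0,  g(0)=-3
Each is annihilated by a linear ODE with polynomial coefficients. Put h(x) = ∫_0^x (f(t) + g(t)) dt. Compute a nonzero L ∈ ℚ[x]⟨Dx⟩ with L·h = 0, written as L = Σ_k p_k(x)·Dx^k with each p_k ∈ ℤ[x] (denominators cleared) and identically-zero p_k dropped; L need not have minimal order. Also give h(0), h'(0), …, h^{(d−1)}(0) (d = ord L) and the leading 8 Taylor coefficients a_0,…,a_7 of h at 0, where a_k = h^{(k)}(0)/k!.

f: a_k = 0, -3, 0, 1/2, 0, -1/40, 0, 1/1680, …
g: a_k = -3, -6, -6, -4, -2, -4/5, -4/15, -8/105, …
Sum ⇒ L₀ = lclm(L_f,L_g) in ℚ(x)⟨Dx⟩.
h=∫h₀ ⇒ L = L₀·Dx.
L = -2·Dx + Dx^2 - 2·Dx^3 + Dx^4  (order 4).
h: a_k = 0, -3, -9/2, -2, -7/8, -2/5, -11/80, -4/105, …
ICs: h(0) = 0, h′(0) = -3, h′′(0) = -9, h′′′(0) = -12.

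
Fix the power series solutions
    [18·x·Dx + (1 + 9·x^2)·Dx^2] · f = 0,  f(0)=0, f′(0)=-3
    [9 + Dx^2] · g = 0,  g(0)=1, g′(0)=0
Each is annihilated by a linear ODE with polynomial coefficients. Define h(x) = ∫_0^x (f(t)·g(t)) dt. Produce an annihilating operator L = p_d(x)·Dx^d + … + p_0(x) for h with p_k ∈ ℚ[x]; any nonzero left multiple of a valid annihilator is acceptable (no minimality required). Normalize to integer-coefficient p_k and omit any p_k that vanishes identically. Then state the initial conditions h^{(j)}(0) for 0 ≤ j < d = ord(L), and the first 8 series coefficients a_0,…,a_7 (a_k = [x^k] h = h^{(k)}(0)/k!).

L = (810 + 18954·x^2 + 72171·x^4 + 236196·x^6 + 531441·x^8)·Dx + (972·x + 14580·x^3 + 78732·x^5 + 236196·x^7)·Dx^2 + (108 + 2592·x^2 + 13122·x^4 + 52488·x^6 + 118098·x^8)·Dx^3 + (108·x + 1620·x^3 + 8748·x^5 + 26244·x^7)·Dx^4 + (2 + 54·x^2 + 567·x^4 + 2916·x^6 + 6561·x^8)·Dx^5  (order 5).
h: a_k = 0, 0, -3/2, 0, 45/8, 0, -1323/80, 0, …
ICs: h(0) = 0, h′(0) = 0, h′′(0) = -3, h′′′(0) = 0, h′′′′(0) = 135.

f: a_k = 0, -3, 0, 9, 0, -243/5, 0, 2187/7, …
g: a_k = 1, 0, -9/2, 0, 27/8, 0, -81/80, 0, …
f·g: L₀ = L_f ⊗_s L_g, ord ≤ 2·2.
h=∫₀ˣh₀: take L = L₀·Dx.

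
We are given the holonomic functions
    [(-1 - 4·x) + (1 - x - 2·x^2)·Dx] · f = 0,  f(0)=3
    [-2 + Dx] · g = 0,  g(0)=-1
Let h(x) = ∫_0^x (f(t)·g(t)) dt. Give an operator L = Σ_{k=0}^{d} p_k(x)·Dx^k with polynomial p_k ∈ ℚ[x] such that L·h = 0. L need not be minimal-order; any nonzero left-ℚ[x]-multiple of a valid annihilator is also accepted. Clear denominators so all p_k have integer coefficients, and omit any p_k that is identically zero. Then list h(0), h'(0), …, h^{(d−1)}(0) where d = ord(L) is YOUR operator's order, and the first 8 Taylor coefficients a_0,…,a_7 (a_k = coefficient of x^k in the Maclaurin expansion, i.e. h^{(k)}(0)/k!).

L = (3 + 2·x - 4·x^2)·Dx + (-1 + x + 2·x^2)·Dx^2  (order 2).
h: a_k = 0, -3, -9/2, -7, -43/4, -87/5, -869/30, -5221/105, …
ICs: h(0) = 0, h′(0) = -3.

f: a_k = 3, 3, 9, 15, 33, 63, 129, 255, …
g: a_k = -1, -2, -2, -4/3, -2/3, -4/15, -4/45, -8/315, …
f·g: L₀ = L_f ⊗_s L_g, ord ≤ 1·1.
h=∫h₀ ⇒ L = L₀·Dx.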